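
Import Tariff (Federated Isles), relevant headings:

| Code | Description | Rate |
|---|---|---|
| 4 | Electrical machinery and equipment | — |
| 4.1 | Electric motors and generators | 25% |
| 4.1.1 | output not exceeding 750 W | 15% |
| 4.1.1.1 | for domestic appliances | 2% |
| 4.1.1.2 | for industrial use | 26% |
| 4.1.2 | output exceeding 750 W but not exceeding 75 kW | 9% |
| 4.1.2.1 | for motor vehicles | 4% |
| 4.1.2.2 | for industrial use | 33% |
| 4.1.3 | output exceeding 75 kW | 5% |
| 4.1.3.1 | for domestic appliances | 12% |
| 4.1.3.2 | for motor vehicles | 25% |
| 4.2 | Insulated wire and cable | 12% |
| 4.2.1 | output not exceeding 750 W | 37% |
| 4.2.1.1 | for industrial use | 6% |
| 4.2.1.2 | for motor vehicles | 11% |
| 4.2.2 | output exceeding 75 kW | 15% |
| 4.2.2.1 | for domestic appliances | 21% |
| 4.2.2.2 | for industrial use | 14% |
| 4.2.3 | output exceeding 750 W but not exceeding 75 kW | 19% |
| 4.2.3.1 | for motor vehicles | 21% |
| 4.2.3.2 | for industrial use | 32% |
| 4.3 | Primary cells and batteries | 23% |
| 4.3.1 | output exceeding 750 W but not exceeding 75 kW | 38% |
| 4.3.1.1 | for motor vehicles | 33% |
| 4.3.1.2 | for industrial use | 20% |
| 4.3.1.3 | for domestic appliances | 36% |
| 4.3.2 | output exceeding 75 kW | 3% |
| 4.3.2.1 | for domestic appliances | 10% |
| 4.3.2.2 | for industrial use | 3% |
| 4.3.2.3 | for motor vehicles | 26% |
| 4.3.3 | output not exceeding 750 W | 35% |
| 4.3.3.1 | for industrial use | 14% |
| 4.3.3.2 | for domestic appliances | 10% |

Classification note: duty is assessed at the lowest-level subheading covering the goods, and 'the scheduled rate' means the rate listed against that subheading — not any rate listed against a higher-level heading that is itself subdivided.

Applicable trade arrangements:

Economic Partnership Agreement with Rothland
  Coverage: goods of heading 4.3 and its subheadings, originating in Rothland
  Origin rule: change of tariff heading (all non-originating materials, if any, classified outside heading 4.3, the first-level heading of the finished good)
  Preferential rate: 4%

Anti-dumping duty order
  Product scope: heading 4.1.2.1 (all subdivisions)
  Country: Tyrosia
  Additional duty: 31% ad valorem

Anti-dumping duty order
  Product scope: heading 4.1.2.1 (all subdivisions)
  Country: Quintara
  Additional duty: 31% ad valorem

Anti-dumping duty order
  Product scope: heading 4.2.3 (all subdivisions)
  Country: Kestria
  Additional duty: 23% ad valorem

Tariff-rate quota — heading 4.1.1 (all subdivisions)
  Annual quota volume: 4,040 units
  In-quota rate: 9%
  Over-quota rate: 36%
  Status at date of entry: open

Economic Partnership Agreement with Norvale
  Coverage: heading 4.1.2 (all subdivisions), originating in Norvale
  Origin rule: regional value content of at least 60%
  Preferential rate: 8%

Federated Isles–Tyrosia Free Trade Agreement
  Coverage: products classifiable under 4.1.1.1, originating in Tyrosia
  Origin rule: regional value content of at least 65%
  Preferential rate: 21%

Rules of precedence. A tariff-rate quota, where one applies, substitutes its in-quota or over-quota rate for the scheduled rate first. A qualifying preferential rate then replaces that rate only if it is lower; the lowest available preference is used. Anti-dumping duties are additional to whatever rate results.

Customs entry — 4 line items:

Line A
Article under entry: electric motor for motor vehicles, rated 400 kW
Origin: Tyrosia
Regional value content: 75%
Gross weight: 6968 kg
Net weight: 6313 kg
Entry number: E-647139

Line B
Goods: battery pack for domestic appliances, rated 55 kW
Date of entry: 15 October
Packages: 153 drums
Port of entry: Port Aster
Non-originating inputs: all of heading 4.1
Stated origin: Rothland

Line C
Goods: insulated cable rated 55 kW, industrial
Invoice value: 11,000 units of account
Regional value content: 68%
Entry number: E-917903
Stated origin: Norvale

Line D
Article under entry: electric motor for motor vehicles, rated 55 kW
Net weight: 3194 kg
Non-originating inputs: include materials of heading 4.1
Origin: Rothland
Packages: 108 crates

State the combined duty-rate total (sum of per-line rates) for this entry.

Line A: electric motor → 4.1; rated 400 kW → 4.1.3; for motor vehicles → 4.1.3.2. Scheduled 25%. Tyrosia agreement on 4.1.1.1: 4.1.3.2 not covered. → 25%.
Line B: battery pack → 4.3; rated 55 kW → 4.3.1; for domestic appliances → 4.3.1.3. Scheduled 36%. Rothland agreement on 4.3: CTH met → 4% available; preferential 4%. → 4%.
Line C: insulated cable → 4.2; rated 55 kW → 4.2.3; industrial → 4.2.3.2. Scheduled 32%. Norvale agreement on 4.1.2: 4.2.3.2 not covered. → 32%.
Line D: electric motor → 4.1; rated 55 kW → 4.1.2; for motor vehicles → 4.1.2.1. Scheduled 4%. Rothland agreement on 4.3: 4.1.2.1 not covered. → 4%.
Sum: 25% + 4% + 32% + 4% = 65%.

65%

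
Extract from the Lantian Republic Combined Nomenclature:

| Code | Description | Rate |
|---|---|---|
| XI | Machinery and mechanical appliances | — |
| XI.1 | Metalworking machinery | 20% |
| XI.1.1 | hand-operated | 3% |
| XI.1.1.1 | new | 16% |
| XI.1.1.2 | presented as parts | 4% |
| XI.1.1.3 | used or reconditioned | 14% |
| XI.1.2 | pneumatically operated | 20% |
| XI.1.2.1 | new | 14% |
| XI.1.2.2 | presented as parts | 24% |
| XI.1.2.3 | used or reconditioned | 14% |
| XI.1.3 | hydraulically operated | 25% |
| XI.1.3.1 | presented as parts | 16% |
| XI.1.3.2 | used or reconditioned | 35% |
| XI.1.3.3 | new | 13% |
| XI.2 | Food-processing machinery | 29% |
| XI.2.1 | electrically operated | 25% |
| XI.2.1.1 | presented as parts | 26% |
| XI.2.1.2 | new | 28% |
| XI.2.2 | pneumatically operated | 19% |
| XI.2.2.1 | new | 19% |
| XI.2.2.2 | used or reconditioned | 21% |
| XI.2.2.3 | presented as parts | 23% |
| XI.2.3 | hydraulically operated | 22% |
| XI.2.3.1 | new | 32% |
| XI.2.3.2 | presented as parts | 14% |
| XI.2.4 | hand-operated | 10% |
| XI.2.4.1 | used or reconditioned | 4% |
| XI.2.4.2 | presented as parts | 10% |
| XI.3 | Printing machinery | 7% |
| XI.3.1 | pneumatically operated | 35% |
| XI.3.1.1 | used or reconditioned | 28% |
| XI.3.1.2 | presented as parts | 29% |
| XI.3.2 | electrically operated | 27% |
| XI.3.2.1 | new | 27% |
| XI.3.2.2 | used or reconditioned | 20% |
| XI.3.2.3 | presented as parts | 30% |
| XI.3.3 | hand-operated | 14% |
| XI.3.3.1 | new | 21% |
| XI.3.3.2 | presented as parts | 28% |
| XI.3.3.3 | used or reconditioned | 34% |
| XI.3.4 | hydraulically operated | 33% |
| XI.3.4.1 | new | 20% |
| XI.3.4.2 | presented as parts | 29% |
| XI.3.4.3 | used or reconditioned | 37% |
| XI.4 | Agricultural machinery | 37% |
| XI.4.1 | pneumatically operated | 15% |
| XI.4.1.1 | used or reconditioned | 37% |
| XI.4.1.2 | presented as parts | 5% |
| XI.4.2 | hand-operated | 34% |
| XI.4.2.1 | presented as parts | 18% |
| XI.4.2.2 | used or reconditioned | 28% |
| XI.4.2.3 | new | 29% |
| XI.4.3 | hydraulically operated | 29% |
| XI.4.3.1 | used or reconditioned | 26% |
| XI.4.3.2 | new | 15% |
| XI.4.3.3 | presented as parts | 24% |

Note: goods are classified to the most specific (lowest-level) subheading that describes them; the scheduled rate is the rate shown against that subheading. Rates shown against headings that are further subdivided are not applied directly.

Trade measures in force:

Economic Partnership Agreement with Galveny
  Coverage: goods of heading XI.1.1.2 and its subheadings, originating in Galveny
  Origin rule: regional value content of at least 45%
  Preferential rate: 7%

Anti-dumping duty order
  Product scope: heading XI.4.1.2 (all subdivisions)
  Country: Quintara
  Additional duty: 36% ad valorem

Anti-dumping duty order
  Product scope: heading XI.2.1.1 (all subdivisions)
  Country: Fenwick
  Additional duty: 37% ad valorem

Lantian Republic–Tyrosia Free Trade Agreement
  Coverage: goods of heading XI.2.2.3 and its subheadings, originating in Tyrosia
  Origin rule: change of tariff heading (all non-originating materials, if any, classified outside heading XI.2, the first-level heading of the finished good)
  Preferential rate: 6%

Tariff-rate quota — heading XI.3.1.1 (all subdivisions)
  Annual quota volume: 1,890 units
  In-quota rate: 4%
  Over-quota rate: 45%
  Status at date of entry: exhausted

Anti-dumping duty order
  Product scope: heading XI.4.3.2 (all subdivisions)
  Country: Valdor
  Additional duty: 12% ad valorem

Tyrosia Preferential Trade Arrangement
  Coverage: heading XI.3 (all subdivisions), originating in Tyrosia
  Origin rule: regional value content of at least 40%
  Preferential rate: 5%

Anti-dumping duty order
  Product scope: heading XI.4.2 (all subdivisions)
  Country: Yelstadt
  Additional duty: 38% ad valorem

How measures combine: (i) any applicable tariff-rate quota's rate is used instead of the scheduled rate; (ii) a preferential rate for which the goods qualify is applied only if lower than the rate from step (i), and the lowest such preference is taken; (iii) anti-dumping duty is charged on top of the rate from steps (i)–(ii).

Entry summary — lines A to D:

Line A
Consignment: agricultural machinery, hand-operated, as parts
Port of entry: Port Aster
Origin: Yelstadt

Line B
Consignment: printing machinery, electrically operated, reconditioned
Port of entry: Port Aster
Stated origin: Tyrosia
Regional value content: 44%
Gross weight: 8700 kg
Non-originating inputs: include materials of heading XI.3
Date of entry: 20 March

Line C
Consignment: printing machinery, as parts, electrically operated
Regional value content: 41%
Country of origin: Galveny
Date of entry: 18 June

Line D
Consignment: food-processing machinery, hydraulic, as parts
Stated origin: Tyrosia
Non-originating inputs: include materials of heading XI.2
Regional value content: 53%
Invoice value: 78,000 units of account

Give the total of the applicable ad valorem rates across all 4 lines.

105%

Line A: agricultural → XI.4; hand-operated → XI.4.2; as parts → XI.4.2.1. Scheduled 18%. anti-dumping (Yelstadt, XI.4.2): +38%; total 18% + 38% = 56%. → 56%.
Line B: printing → XI.3; electrically operated → XI.3.2; reconditioned → XI.3.2.2. Scheduled 20%. Tyrosia agreement on XI.2.2.3: XI.3.2.2 not covered; Tyrosia agreement on XI.3: RVC ≥ 40% → 5% available; preferential 5%. → 5%.
Line C: printing → XI.3; electrically operated → XI.3.2; as parts → XI.3.2.3. Scheduled 30%. Galveny agreement on XI.1.1.2: XI.3.2.3 not covered. → 30%.
Line D: food-processing → XI.2; hydraulic → XI.2.3; as parts → XI.2.3.2. Scheduled 14%. Tyrosia agreement on XI.2.2.3: XI.2.3.2 not covered; Tyrosia agreement on XI.3: XI.2.3.2 not covered. → 14%.
Sum: 56% + 5% + 30% + 14% = 105%.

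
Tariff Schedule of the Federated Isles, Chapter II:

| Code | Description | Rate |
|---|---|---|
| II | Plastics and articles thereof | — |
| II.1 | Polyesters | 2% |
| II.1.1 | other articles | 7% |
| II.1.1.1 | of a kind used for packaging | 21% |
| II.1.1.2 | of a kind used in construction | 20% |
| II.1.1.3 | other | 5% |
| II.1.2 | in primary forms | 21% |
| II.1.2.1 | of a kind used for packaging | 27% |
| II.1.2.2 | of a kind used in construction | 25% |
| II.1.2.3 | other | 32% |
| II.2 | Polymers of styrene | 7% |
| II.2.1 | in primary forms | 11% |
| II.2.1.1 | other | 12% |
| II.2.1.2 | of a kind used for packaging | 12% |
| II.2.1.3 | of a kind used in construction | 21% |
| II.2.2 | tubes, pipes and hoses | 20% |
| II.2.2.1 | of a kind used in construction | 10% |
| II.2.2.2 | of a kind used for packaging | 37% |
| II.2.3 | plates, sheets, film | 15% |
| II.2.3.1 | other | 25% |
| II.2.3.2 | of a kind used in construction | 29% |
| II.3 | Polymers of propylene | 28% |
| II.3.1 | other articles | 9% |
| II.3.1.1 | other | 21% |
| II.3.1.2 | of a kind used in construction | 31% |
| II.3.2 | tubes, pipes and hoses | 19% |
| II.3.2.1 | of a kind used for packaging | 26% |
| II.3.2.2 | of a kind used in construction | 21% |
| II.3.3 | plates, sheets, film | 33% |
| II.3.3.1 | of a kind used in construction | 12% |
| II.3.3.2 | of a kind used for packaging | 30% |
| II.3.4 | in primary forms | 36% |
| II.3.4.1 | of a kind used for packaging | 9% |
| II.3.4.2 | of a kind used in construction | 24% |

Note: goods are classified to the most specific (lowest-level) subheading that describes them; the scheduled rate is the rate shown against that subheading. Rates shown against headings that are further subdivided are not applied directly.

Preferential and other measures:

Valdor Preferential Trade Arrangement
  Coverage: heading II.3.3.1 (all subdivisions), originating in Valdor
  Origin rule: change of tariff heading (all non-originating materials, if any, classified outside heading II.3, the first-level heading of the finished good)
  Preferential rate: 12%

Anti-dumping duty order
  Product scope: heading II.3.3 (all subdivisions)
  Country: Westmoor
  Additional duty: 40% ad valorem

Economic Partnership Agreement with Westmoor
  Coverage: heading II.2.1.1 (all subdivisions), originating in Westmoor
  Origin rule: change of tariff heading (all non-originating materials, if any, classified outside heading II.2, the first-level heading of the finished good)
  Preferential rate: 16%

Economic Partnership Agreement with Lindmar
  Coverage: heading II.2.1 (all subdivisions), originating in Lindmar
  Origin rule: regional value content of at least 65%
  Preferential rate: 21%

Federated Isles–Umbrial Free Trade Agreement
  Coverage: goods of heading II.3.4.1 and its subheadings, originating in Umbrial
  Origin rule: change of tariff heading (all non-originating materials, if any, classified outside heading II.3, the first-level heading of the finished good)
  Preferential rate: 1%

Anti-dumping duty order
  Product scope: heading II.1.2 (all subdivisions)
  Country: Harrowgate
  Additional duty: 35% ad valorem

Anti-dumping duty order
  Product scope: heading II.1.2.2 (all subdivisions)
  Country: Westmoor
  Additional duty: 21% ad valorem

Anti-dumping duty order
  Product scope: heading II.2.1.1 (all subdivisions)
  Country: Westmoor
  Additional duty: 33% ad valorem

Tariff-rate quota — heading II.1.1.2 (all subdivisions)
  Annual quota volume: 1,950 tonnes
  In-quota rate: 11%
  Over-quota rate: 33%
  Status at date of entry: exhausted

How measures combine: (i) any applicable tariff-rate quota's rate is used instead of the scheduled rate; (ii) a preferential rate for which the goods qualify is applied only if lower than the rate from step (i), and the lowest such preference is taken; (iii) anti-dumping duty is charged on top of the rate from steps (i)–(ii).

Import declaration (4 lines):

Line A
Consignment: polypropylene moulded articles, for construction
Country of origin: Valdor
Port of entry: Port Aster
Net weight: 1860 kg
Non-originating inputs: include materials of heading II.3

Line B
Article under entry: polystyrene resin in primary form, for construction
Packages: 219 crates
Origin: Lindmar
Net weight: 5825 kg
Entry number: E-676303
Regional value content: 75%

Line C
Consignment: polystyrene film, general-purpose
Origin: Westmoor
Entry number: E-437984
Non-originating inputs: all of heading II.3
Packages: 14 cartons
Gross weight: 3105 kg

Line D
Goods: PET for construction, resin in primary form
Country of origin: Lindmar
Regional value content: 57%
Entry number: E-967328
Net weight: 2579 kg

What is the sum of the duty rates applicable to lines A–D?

102%

Line A: polypropylene → II.3; moulded articles → II.3.1; for construction → II.3.1.2. Scheduled 31%. Valdor agreement on II.3.3.1: II.3.1.2 not covered. → 31%.
Line B: polystyrene → II.2; resin in primary form → II.2.1; for construction → II.2.1.3. Scheduled 21%. Lindmar agreement on II.2.1: RVC ≥ 65% → 21% available; preference 21% not lower than 21% → no reduction. → 21%.
Line C: polystyrene → II.2; film → II.2.3; general-purpose → II.2.3.1. Scheduled 25%. Westmoor agreement on II.2.1.1: II.2.3.1 not covered. → 25%.
Line D: PET → II.1; resin in primary form → II.1.2; for construction → II.1.2.2. Scheduled 25%. Lindmar agreement on II.2.1: II.1.2.2 not covered. → 25%.
Sum: 31% + 21% + 25% + 25% = 102%.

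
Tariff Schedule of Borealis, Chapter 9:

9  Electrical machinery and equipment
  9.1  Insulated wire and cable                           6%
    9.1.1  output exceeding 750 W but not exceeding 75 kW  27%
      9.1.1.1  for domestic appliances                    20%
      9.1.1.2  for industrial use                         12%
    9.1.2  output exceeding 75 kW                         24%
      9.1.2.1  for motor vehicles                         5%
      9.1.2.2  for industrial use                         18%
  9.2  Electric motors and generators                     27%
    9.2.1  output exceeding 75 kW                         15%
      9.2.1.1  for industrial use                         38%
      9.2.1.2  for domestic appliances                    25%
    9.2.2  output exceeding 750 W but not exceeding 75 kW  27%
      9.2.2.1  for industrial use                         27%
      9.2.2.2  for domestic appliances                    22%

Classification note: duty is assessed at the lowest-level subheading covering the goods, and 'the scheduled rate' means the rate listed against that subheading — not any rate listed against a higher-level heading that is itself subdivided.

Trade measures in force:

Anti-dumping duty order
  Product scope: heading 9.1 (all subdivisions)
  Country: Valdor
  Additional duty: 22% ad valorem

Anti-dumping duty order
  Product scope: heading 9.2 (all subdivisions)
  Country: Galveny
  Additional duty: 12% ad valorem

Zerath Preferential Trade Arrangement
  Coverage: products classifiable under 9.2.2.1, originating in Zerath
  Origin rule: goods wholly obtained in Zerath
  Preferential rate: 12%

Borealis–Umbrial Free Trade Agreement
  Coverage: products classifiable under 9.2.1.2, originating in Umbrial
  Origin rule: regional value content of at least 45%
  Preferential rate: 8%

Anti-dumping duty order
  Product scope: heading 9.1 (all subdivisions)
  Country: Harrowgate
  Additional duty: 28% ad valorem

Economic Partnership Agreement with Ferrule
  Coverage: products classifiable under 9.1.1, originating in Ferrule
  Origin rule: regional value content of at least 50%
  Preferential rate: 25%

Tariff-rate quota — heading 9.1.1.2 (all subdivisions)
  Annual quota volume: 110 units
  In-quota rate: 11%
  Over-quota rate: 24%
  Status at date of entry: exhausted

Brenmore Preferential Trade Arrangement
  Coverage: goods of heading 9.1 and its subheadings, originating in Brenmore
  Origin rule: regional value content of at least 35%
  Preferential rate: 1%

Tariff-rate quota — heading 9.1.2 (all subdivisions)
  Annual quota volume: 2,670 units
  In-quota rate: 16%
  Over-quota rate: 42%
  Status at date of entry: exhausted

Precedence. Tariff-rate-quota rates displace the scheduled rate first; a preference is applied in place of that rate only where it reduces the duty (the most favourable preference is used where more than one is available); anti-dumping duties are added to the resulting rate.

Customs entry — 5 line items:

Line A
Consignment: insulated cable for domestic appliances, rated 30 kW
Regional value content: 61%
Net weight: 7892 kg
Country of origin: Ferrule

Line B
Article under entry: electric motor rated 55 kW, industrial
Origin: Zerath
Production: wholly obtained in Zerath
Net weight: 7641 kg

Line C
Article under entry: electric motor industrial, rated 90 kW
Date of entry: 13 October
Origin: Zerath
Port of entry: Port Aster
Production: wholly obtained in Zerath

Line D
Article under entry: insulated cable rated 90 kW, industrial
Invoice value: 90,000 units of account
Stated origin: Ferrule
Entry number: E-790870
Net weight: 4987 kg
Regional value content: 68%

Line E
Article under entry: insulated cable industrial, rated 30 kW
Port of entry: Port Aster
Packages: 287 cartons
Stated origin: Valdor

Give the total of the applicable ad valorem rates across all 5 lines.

Line A: insulated cable → 9.1; rated 30 kW → 9.1.1; for domestic appliances → 9.1.1.1. Scheduled 20%. Ferrule agreement on 9.1.1: RVC ≥ 50% → 25% available; preference 25% not lower than 20% → no reduction. → 20%.
Line B: electric motor → 9.2; rated 55 kW → 9.2.2; industrial → 9.2.2.1. Scheduled 27%. Zerath agreement on 9.2.2.1: wholly obtained → 12% available; preferential 12%. → 12%.
Line C: electric motor → 9.2; rated 90 kW → 9.2.1; industrial → 9.2.1.1. Scheduled 38%. Zerath agreement on 9.2.2.1: 9.2.1.1 not covered. → 38%.
Line D: insulated cable → 9.1; rated 90 kW → 9.1.2; industrial → 9.1.2.2. Scheduled 18%. quota on 9.1.2 exhausted → over-quota 42%; Ferrule agreement on 9.1.1: 9.1.2.2 not covered. → 42%.
Line E: insulated cable → 9.1; rated 30 kW → 9.1.1; industrial → 9.1.1.2. Scheduled 12%. quota on 9.1.1.2 exhausted → over-quota 24%; anti-dumping (Valdor, 9.1): +22%; total 24% + 22% = 46%. → 46%.
Sum: 20% + 12% + 38% + 42% + 46% = 158%.

158%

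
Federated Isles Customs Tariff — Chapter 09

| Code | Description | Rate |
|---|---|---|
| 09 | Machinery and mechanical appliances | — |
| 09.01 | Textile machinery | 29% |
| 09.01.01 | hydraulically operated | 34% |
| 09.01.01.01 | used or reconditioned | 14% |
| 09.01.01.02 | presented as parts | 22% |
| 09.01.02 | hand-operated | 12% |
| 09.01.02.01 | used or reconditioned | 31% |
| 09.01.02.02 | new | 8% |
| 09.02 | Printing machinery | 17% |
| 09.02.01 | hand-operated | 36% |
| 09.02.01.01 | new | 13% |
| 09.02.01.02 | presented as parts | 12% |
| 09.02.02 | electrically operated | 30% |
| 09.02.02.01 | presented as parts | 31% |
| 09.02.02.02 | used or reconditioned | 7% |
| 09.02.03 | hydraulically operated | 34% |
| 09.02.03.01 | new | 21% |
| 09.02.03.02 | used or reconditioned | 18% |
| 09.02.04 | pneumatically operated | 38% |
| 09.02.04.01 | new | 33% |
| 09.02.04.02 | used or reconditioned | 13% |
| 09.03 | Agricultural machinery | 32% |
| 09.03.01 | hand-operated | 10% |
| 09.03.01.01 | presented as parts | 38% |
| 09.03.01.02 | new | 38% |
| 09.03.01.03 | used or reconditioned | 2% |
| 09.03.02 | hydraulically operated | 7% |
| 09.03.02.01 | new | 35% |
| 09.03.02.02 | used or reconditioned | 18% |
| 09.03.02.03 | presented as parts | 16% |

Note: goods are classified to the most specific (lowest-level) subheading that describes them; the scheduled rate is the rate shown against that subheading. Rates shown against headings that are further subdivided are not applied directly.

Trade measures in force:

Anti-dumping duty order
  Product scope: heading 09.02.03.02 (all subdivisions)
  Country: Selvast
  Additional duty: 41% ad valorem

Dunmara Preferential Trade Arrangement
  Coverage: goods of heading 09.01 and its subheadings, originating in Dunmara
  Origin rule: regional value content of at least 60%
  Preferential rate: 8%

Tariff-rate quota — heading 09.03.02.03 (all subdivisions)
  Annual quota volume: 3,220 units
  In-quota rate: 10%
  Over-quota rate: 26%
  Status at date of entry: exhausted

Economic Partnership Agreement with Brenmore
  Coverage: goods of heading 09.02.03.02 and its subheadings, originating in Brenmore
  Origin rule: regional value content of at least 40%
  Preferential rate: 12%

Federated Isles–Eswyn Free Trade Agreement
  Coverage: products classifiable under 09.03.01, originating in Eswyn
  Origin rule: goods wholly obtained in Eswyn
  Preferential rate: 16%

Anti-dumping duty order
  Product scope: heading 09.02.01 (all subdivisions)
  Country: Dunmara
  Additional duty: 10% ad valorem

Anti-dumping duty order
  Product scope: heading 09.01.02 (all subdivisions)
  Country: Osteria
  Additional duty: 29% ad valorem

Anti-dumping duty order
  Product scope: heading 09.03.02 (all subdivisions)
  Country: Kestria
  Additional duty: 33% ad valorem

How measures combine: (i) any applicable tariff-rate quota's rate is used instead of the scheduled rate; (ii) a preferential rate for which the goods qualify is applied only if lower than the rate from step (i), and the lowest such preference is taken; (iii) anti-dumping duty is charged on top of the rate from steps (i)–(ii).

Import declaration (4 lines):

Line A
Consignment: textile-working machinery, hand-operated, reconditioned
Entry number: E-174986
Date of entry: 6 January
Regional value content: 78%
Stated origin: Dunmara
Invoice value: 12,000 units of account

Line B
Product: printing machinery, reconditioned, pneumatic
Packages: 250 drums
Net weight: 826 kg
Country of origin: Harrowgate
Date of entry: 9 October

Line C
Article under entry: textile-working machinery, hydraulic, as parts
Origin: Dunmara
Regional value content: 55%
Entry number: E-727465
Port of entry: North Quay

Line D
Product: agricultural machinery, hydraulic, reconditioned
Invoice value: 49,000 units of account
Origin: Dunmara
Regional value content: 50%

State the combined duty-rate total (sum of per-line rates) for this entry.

Line A: textile-working → 09.01; hand-operated → 09.01.02; reconditioned → 09.01.02.01. Scheduled 31%. Dunmara agreement on 09.01: RVC ≥ 60% → 8% available; preferential 8%. → 8%.
Line B: printing → 09.02; pneumatic → 09.02.04; reconditioned → 09.02.04.02. Scheduled 13%. No special measure applies. → 13%.
Line C: textile-working → 09.01; hydraulic → 09.01.01; as parts → 09.01.01.02. Scheduled 22%. Dunmara agreement on 09.01: RVC < 60%. → 22%.
Line D: agricultural → 09.03; hydraulic → 09.03.02; reconditioned → 09.03.02.02. Scheduled 18%. Dunmara agreement on 09.01: 09.03.02.02 not covered. → 18%.
Sum: 8% + 13% + 22% + 18% = 61%.

61%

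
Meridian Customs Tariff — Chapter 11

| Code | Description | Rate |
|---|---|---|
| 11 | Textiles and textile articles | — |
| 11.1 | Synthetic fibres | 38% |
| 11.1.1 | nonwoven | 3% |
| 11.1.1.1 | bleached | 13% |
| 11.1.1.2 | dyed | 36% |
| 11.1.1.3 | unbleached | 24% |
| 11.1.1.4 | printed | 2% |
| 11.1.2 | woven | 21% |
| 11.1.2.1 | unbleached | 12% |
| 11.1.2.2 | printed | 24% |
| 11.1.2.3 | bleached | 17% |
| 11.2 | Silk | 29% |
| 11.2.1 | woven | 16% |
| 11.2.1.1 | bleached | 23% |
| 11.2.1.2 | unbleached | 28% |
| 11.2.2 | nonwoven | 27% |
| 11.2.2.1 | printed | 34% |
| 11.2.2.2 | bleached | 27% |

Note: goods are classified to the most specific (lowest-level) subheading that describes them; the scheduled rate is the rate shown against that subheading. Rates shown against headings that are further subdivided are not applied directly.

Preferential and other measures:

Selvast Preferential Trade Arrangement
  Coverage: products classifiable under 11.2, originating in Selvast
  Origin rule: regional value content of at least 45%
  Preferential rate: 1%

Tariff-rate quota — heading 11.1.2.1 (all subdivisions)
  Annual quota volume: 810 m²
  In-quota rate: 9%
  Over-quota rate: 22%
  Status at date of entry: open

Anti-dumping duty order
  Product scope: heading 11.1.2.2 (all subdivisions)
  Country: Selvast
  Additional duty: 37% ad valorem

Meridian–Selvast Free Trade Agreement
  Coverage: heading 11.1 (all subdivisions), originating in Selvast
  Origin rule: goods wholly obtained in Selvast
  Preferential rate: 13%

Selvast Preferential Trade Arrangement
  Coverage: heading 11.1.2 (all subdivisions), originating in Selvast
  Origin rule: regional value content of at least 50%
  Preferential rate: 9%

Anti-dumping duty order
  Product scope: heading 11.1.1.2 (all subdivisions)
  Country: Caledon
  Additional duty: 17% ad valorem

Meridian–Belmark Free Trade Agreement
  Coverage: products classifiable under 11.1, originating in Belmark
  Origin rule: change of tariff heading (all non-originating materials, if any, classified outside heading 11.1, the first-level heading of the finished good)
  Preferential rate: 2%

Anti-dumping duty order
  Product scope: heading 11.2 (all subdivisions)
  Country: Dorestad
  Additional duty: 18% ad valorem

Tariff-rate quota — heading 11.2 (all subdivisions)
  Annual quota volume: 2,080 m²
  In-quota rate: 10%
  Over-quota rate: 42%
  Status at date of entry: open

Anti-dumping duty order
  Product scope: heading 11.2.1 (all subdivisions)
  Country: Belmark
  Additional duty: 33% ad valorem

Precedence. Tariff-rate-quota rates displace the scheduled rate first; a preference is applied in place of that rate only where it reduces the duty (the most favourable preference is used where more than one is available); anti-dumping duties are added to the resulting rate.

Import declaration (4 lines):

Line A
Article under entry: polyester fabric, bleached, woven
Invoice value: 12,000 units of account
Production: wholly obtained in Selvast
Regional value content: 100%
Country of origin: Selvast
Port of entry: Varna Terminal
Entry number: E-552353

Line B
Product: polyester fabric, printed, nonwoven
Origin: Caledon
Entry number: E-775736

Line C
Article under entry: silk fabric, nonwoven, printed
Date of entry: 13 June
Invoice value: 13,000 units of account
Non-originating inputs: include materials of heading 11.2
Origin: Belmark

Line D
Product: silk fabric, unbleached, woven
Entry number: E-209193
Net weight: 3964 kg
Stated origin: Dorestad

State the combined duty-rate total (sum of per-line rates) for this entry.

49%

Line A: polyester → 11.1; woven → 11.1.2; bleached → 11.1.2.3. Scheduled 17%. Selvast agreement on 11.2: 11.1.2.3 not covered; Selvast agreement on 11.1: wholly obtained → 13% available; Selvast agreement on 11.1.2: RVC ≥ 50% → 9% available; preferential 9%. → 9%.
Line B: polyester → 11.1; nonwoven → 11.1.1; printed → 11.1.1.4. Scheduled 2%. No special measure applies. → 2%.
Line C: silk → 11.2; nonwoven → 11.2.2; printed → 11.2.2.1. Scheduled 34%. quota on 11.2 open → in-quota 10%; Belmark agreement on 11.1: 11.2.2.1 not covered. → 10%.
Line D: silk → 11.2; woven → 11.2.1; unbleached → 11.2.1.2. Scheduled 28%. quota on 11.2 open → in-quota 10%; anti-dumping (Dorestad, 11.2): +18%; total 10% + 18% = 28%. → 28%.
Sum: 9% + 2% + 10% + 28% = 49%.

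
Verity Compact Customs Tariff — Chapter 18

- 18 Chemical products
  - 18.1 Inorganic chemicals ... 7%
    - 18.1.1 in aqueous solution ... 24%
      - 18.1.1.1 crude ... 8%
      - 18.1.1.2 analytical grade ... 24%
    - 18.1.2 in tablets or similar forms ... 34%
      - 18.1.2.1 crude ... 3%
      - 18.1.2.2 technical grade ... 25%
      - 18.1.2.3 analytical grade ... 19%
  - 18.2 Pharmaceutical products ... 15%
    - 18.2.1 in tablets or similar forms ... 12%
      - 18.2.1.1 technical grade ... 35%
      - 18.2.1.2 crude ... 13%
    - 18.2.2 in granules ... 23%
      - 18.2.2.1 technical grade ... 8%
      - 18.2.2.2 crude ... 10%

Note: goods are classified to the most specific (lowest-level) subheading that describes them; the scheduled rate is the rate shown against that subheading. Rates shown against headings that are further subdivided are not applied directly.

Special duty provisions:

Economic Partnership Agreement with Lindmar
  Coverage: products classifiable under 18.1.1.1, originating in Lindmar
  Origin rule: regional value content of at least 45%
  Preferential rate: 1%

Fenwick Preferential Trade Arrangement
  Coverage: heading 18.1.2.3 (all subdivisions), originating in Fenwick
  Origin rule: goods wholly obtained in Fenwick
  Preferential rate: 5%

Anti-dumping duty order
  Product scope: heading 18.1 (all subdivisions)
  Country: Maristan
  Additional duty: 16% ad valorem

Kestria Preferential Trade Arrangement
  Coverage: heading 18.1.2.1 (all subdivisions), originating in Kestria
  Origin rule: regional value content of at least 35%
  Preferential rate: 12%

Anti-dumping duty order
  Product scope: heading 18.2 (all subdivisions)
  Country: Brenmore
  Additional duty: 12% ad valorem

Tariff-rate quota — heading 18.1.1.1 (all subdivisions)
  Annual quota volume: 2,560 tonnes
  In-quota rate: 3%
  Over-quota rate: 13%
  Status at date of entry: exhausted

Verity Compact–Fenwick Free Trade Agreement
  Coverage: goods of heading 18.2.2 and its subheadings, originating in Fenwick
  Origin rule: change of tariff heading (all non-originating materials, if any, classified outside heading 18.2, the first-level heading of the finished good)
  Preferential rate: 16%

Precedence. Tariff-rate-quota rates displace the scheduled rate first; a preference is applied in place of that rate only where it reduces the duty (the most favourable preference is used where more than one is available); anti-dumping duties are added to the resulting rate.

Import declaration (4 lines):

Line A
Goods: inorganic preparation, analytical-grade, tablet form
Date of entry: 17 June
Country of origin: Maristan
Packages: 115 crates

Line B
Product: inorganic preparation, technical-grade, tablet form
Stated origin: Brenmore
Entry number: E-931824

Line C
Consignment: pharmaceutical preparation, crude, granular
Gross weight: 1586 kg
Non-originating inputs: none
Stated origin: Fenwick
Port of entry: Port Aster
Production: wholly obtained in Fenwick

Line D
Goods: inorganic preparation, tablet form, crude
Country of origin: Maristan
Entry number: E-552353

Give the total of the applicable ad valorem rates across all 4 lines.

Line A: inorganic → 18.1; tablet form → 18.1.2; analytical-grade → 18.1.2.3. Scheduled 19%. anti-dumping (Maristan, 18.1): +16%; total 19% + 16% = 35%. → 35%.
Line B: inorganic → 18.1; tablet form → 18.1.2; technical-grade → 18.1.2.2. Scheduled 25%. No special measure applies. → 25%.
Line C: pharmaceutical → 18.2; granular → 18.2.2; crude → 18.2.2.2. Scheduled 10%. Fenwick agreement on 18.1.2.3: 18.2.2.2 not covered; Fenwick agreement on 18.2.2: CTH met → 16% available; preference 16% not lower than 10% → no reduction. → 10%.
Line D: inorganic → 18.1; tablet form → 18.1.2; crude → 18.1.2.1. Scheduled 3%. anti-dumping (Maristan, 18.1): +16%; total 3% + 16% = 19%. → 19%.
Sum: 35% + 25% + 10% + 19% = 89%.

89%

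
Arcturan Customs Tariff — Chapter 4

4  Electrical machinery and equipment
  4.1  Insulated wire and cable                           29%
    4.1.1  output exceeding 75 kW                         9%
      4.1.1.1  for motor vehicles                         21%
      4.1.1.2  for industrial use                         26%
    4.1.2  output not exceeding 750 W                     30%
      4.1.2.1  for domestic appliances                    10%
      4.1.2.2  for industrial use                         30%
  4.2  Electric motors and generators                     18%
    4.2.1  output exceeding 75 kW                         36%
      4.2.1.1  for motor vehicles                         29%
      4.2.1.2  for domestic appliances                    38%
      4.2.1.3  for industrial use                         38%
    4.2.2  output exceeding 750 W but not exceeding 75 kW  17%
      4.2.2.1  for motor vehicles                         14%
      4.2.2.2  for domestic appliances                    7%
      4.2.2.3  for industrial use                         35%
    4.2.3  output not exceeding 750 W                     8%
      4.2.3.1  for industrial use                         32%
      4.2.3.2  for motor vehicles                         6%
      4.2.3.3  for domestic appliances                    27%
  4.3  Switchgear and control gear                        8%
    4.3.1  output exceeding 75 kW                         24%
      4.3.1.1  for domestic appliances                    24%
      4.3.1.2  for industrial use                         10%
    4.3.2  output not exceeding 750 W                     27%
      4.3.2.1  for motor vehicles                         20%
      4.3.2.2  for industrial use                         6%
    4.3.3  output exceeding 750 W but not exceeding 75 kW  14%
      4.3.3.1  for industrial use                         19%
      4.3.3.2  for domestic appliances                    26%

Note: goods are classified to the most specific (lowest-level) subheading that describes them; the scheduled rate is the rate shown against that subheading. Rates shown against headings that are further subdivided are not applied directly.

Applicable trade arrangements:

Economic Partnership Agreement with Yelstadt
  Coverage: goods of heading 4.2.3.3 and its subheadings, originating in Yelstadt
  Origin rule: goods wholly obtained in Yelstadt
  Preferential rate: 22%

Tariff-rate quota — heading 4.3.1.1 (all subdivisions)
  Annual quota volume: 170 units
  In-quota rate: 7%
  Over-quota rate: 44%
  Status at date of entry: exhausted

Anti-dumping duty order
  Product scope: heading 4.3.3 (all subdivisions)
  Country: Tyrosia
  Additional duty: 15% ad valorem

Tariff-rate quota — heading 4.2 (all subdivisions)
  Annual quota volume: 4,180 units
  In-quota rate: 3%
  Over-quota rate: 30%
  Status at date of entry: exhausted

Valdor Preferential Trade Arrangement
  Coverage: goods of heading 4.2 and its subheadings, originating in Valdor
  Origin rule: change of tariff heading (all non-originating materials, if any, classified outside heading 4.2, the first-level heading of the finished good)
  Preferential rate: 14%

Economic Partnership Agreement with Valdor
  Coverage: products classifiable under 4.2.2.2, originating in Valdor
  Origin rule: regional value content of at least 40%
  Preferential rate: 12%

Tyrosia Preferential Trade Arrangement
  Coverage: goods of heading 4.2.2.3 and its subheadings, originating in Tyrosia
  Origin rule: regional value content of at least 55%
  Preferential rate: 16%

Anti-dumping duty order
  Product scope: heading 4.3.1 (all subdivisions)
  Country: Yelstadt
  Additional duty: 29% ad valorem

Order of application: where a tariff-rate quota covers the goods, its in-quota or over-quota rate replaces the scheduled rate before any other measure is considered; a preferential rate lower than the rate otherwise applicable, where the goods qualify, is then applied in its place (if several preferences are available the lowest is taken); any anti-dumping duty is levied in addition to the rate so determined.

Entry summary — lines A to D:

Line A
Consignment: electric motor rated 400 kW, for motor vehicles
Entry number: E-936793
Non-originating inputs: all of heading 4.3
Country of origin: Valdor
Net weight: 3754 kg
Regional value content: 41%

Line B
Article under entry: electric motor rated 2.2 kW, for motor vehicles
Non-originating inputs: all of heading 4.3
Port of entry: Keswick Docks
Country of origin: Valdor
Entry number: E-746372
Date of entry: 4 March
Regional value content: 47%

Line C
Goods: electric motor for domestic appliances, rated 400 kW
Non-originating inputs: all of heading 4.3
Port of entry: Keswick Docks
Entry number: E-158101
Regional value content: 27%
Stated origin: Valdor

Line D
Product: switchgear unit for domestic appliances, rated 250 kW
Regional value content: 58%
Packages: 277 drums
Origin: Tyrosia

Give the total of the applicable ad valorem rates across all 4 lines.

Line A: electric motor → 4.2; rated 400 kW → 4.2.1; for motor vehicles → 4.2.1.1. Scheduled 29%. quota on 4.2 exhausted → over-quota 30%; Valdor agreement on 4.2: CTH met → 14% available; Valdor agreement on 4.2.2.2: 4.2.1.1 not covered; preferential 14%. → 14%.
Line B: electric motor → 4.2; rated 2.2 kW → 4.2.2; for motor vehicles → 4.2.2.1. Scheduled 14%. quota on 4.2 exhausted → over-quota 30%; Valdor agreement on 4.2: CTH met → 14% available; Valdor agreement on 4.2.2.2: 4.2.2.1 not covered; preferential 14%. → 14%.
Line C: electric motor → 4.2; rated 400 kW → 4.2.1; for domestic appliances → 4.2.1.2. Scheduled 38%. quota on 4.2 exhausted → over-quota 30%; Valdor agreement on 4.2: CTH met → 14% available; Valdor agreement on 4.2.2.2: 4.2.1.2 not covered; preferential 14%. → 14%.
Line D: switchgear unit → 4.3; rated 250 kW → 4.3.1; for domestic appliances → 4.3.1.1. Scheduled 24%. quota on 4.3.1.1 exhausted → over-quota 44%; Tyrosia agreement on 4.2.2.3: 4.3.1.1 not covered. → 44%.
Sum: 14% + 14% + 14% + 44% = 86%.

86%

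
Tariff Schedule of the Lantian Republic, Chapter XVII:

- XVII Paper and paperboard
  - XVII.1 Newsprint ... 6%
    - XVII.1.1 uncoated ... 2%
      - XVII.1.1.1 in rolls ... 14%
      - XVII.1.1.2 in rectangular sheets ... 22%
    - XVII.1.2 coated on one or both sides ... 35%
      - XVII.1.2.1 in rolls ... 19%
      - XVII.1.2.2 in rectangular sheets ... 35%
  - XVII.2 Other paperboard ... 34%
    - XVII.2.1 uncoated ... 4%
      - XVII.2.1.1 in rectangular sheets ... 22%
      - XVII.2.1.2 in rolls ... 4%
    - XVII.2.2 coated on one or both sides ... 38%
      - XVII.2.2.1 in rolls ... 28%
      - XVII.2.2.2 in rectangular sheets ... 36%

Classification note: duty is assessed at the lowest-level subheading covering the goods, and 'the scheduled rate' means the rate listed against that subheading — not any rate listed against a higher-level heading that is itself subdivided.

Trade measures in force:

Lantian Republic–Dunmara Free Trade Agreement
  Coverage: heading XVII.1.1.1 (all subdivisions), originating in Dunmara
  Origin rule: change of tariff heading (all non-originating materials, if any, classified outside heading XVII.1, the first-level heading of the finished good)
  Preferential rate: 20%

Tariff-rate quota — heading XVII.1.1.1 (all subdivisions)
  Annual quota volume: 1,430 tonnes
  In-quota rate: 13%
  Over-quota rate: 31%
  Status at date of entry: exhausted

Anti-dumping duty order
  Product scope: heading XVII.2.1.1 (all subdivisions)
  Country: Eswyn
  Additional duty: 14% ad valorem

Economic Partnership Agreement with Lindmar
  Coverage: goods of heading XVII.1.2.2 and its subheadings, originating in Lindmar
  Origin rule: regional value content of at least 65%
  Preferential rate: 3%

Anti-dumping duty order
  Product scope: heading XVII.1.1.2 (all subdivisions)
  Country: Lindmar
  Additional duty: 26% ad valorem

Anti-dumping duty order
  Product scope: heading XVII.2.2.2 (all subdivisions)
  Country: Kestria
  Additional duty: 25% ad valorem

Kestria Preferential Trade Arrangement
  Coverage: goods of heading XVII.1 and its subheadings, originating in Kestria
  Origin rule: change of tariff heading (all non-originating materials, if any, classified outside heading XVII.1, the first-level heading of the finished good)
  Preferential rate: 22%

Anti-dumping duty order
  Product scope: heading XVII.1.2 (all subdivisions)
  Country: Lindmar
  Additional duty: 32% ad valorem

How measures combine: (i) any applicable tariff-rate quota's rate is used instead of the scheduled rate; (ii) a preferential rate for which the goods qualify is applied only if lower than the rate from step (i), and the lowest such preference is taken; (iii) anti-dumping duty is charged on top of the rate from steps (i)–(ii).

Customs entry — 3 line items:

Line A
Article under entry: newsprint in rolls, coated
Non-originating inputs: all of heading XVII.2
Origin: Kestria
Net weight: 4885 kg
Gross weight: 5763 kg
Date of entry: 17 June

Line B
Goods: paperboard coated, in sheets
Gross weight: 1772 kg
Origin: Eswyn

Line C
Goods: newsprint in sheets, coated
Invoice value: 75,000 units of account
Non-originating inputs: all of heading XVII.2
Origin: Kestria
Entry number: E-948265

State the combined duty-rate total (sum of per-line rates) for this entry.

77%

Line A: newsprint → XVII.1; coated → XVII.1.2; in rolls → XVII.1.2.1. Scheduled 19%. Kestria agreement on XVII.1: CTH met → 22% available; preference 22% not lower than 19% → no reduction. → 19%.
Line B: paperboard → XVII.2; coated → XVII.2.2; in sheets → XVII.2.2.2. Scheduled 36%. No special measure applies. → 36%.
Line C: newsprint → XVII.1; coated → XVII.1.2; in sheets → XVII.1.2.2. Scheduled 35%. Kestria agreement on XVII.1: CTH met → 22% available; preferential 22%. → 22%.
Sum: 19% + 36% + 22% = 77%.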